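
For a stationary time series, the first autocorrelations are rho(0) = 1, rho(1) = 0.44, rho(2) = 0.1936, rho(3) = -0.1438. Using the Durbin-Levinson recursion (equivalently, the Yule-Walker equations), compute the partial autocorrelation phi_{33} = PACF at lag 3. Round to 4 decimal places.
\phi_{33} = -0.2840

The PACF at lag k is phi_{kk}, the last component of the solution
to the Yule-Walker system G_k phi = r_k where
  (G_k)_{ij} = rho(|i - j|), (r_k)_i = rho(i), i,j = 1..k.
Equivalently, Durbin-Levinson gives phi_{kk} iteratively:
  phi_{11} = rho(1)
  phi_{kk} = [rho(k) - sum_{j=1..k-1} phi_{k-1,j} rho(k-j)]
            / [1 - sum_{j=1..k-1} phi_{k-1,j} rho(j)],
  phi_{k,j} = phi_{k-1,j} - phi_{kk} phi_{k-1,k-j},  j = 1..k-1.
Step k = 1:
  phi_11 = rho(1) = 0.44.
Step k = 2:
  phi_22 = [rho(2) - phi_11 rho(1)] / [1 - phi_11 rho(1)] = [0.1936 - (0.44)(0.44)] / [1 - (0.44)(0.44)]
         = 0 / 0.8064 = 0.
  Update: phi_21 = phi_11 - phi_22 phi_11 = 0.44 - (0)(0.44) = 0.44.
Step k = 3:
  phi_33 = [rho(3) - phi_21 rho(2) - phi_22 rho(1)] / [1 - phi_21 rho(1) - phi_22 rho(2)]
    numerator   = -0.1438 - (0.44)(0.1936) - (0)(0.44) = -0.228984
    denominator = 1 - (0.44)(0.44) - (0)(0.1936) = 0.8064
  phi_33 = -0.228984 / 0.8064 = -0.284.
Therefore phi_{33} = -0.2840.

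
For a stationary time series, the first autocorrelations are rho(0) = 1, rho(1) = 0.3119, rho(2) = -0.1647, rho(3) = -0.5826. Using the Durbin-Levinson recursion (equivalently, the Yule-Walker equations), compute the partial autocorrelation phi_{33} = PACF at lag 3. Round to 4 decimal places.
\phi_{33} = -0.5151

The PACF at lag k is phi_{kk}, the last component of the solution
to the Yule-Walker system G_k phi = r_k where
  (G_k)_{ij} = rho(|i - j|), (r_k)_i = rho(i), i,j = 1..k.
Equivalently, Durbin-Levinson gives phi_{kk} iteratively:
  phi_{11} = rho(1)
  phi_{kk} = [rho(k) - sum_{j=1..k-1} phi_{k-1,j} rho(k-j)]
            / [1 - sum_{j=1..k-1} phi_{k-1,j} rho(j)],
  phi_{k,j} = phi_{k-1,j} - phi_{kk} phi_{k-1,k-j},  j = 1..k-1.
Step k = 1:
  phi_11 = rho(1) = 0.3119.
Step k = 2:
  phi_22 = [rho(2) - phi_11 rho(1)] / [1 - phi_11 rho(1)] = [-0.1647 - (0.3119)(0.3119)] / [1 - (0.3119)(0.3119)]
         = -0.26198161 / 0.90271839 = -0.290214.
  Update: phi_21 = phi_11 - phi_22 phi_11 = 0.3119 - (-0.290214)(0.3119) = 0.402418.
Step k = 3:
  phi_33 = [rho(3) - phi_21 rho(2) - phi_22 rho(1)] / [1 - phi_21 rho(1) - phi_22 rho(2)]
    numerator   = -0.5826 - (0.402418)(-0.1647) - (-0.290214)(0.3119) = -0.42580401
    denominator = 1 - (0.402418)(0.3119) - (-0.290214)(-0.1647) = 0.82668763
  phi_33 = -0.42580401 / 0.82668763 = -0.5151.
Therefore phi_{33} = -0.5151.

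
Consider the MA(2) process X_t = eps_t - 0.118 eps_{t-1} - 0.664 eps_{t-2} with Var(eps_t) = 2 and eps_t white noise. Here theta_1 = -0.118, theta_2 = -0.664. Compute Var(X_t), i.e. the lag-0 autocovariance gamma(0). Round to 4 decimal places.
\gamma(0) = 2.9096

For an MA(q) process X_t = eps_t + sum_i theta_i eps_{t-i} with
Var(eps_t) = sigma^2, the variance is
  gamma(0) = sigma^2 * (1 + sum_i theta_i^2).
  sum_i theta_i^2 = (-0.118)^2 + (-0.664)^2 = 0.013924 + 0.440896 = 0.45482.
  gamma(0) = 2 * (1 + 0.45482) = 2 * 1.45482 = 2.90964, which rounds to 2.9096.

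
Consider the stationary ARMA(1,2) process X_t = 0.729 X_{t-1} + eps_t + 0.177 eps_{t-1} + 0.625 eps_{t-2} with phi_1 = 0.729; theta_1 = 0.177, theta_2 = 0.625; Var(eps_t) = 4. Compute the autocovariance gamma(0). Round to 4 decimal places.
\gamma(0) = 21.3899

Multiply the model equation by X_{t-k} and take expectations. With theta_0 = psi_0 = 1 and psi_j the MA(infinity) weights, this gives
  gamma(k) - sum_i phi_i gamma(k-i) = c_k,
  c_k = sigma^2 * sum_{j=k..q} theta_j psi_{j-k}   (c_k = 0 for k > q),
using gamma(-m) = gamma(m).
psi-weights needed (psi_j = theta_j + sum_i phi_i psi_{j-i}):
  psi_1 = theta_1 + phi_1 = 0.177 + (0.729) = 0.906
  psi_2 = theta_2 + phi_1 psi_1 = 0.625 + (0.729)(0.906) = 1.285474
Right-hand sides:
  c_0 = sigma^2 (1 + theta_1 psi_1 + theta_2 psi_2) = 4 * (1 + (0.177)(0.906) + (0.625)(1.285474)) = 4 * 1.963783 = 7.855133
  c_1 = sigma^2 (theta_1 + theta_2 psi_1) = 4 * (0.177 + (0.625)(0.906)) = 2.973
  c_2 = sigma^2 theta_2 = 4 * (0.625) = 2.5
Equations for k = 0 and k = 1 (AR order 1):
  gamma(0) = phi_1 gamma(1) + c_0
  gamma(1) = phi_1 gamma(0) + c_1
Substituting the second into the first: gamma(0) (1 - phi_1^2) = c_0 + phi_1 c_1, so
  gamma(0) = (c_0 + phi_1 c_1) / (1 - phi_1^2) = (7.855133 + (0.729)(2.973)) / (1 - (0.729)^2) = 10.02245 / 0.468559 = 21.389942.
Therefore gamma(0) = 21.3899 (to 4 decimal places).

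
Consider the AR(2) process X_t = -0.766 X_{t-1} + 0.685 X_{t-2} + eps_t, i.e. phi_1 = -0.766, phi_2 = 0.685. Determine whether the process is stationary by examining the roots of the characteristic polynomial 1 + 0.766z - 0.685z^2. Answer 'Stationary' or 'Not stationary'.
\text{Not stationary}

The AR(p) characteristic polynomial is P(z) = 1 + 0.766z - 0.685z^2.
Stationarity requires all roots to lie outside the unit circle, i.e. |z| > 1 for every root.
Set 1 + (0.766) z + (-0.685) z^2 = 0, i.e. a z^2 + b z + c = 0 with a = -0.685, b = 0.766, c = 1.
Discriminant D = b^2 - 4ac = (0.766)^2 - 4*(-0.685)*1 = 0.586756 - (-2.74) = 3.326756.
D >= 0, so the roots are real: z = (-b +/- sqrt(D)) / (2a) = (-0.766 +/- 1.82394) / (-1.37).
  z_1 = (-0.766 + 1.82394) / (-1.37) = -0.7722,   |z_1| = 0.7722.
  z_2 = (-0.766 - 1.82394) / (-1.37) = 1.8905,   |z_2| = 1.8905.
Moduli of all roots: 0.7722, 1.8905.
All moduli strictly greater than 1? No.
Verdict: Not stationary.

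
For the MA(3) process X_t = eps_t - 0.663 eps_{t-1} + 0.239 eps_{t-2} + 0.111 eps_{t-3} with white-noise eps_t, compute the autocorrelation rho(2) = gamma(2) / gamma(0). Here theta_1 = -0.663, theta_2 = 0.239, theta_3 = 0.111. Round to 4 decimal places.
\rho(2) = 0.1096

For an MA(q) process with theta_0 = 1, the autocovariance is
  gamma(k) = sigma^2 * sum_{i=0..q-k} theta_i * theta_{i+k},
and rho(k) = gamma(k) / gamma(0). Sigma^2 cancels.
  numerator   = (1)*(0.239) + (-0.663)*(0.111) = 0.165407.
  denominator = (1)^2 + (-0.663)^2 + (0.239)^2 + (0.111)^2 = 1.509011.
  rho(2) = 0.165407 / 1.509011 = 0.1096.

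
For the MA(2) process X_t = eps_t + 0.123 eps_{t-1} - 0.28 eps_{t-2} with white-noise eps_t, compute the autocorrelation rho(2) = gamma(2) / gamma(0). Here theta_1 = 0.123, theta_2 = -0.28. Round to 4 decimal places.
\rho(2) = -0.2561

For an MA(q) process with theta_0 = 1, the autocovariance is
  gamma(k) = sigma^2 * sum_{i=0..q-k} theta_i * theta_{i+k},
and rho(k) = gamma(k) / gamma(0). Sigma^2 cancels.
  numerator   = (1)*(-0.28) = -0.28.
  denominator = (1)^2 + (0.123)^2 + (-0.28)^2 = 1.093529.
  rho(2) = -0.28 / 1.093529 = -0.2561.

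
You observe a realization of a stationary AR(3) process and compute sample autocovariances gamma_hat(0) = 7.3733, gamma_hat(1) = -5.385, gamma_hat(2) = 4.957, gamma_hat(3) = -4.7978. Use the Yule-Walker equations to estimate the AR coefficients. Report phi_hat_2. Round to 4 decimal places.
\hat\phi_{2} = 0.1910

The Yule-Walker equations for an AR(p) process read, in matrix form,
  Gamma_p phi = r_p,   with   (Gamma_p)_{ij} = gamma(|i - j|),
                       (r_p)_i = gamma(i),   i,j = 1..p.
Substitute the sample gammas (Toeplitz matrix and right-hand side of size 3):
  Gamma_p = [[7.3733, -5.385, 4.957], [-5.385, 7.3733, -5.385], [4.957, -5.385, 7.3733]]
  r_p     = [-5.385, 4.957, -4.7978]
Written out (R1..R3):
  (R1) 7.3733 phi_1 - 5.385 phi_2 + 4.957 phi_3 = -5.385
  (R2) -5.385 phi_1 + 7.3733 phi_2 - 5.385 phi_3 = 4.957
  (R3) 4.957 phi_1 - 5.385 phi_2 + 7.3733 phi_3 = -4.7978
Gaussian elimination:
  R2 <- R2 - (-5.385/7.3733) R1 = R2 - (-0.730338) R1:  3.440431 phi_2 - 1.764715 phi_3 = 1.024131
  R3 <- R3 - (4.957/7.3733) R1 = R3 - (0.672291) R1:  -1.764715 phi_2 + 4.040756 phi_3 = -1.177515
  R3 <- R3 - (-1.764715/3.440431) R2 = R3 - (-0.512934) R2:  3.135572 phi_3 = -0.652203
Back-substitution:
  phi_hat_3 = -0.652203 / 3.135572 = -0.208001
  phi_hat_2 = (1.024131 - (-1.764715)(-0.208001)) / 3.440431 = 0.190984
  phi_hat_1 = (-5.385 - (-5.385)(0.190984) - (4.957)(-0.208001)) / 7.3733 = -0.451018
So phi_hat = [-0.4510, 0.1910, -0.2080].
Therefore phi_hat_2 = 0.1910.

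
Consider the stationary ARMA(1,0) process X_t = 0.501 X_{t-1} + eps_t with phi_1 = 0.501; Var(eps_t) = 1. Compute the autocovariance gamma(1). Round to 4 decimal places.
\gamma(1) = 0.6689

Multiply the model equation by X_{t-k} and take expectations. With theta_0 = psi_0 = 1 and psi_j the MA(infinity) weights, this gives
  gamma(k) - sum_i phi_i gamma(k-i) = c_k,
  c_k = sigma^2 * sum_{j=k..q} theta_j psi_{j-k}   (c_k = 0 for k > q),
using gamma(-m) = gamma(m).
Pure AR (q = 0): c_0 = sigma^2 = 1, c_k = 0 for k >= 1.
Equations for k = 0 and k = 1 (AR order 1):
  gamma(0) = phi_1 gamma(1) + c_0
  gamma(1) = phi_1 gamma(0) + c_1
Substituting the second into the first: gamma(0) (1 - phi_1^2) = c_0 + phi_1 c_1, so
  gamma(0) = c_0 / (1 - phi_1^2) = 1 / (1 - (0.501)^2) = 1 / 0.748999 = 1.335115.
  gamma(1) = phi_1 gamma(0) = (0.501)(1.335115) = 0.668893.
Therefore gamma(1) = 0.6689 (to 4 decimal places).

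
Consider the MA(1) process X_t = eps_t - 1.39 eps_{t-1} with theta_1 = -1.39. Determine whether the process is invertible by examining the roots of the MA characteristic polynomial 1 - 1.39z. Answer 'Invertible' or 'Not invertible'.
\text{Not invertible}

The MA(q) characteristic polynomial is P(z) = 1 - 1.39z.
Invertibility requires all roots to lie outside the unit circle, i.e. |z| > 1 for every root.
This is linear in z: 1 + (-1.39) z = 0  =>  z = -1/(-1.39) = 0.719424,  |z| = 0.719424.
Moduli of all roots: 0.7194.
All moduli strictly greater than 1? No.
Verdict: Not invertible.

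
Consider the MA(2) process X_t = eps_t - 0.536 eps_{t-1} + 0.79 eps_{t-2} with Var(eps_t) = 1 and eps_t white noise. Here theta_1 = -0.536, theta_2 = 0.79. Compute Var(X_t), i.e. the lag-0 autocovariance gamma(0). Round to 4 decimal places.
\gamma(0) = 1.9114

For an MA(q) process X_t = eps_t + sum_i theta_i eps_{t-i} with
Var(eps_t) = sigma^2, the variance is
  gamma(0) = sigma^2 * (1 + sum_i theta_i^2).
  sum_i theta_i^2 = (-0.536)^2 + (0.79)^2 = 0.287296 + 0.6241 = 0.911396.
  gamma(0) = 1 * (1 + 0.911396) = 1 * 1.911396 = 1.911396, which rounds to 1.9114.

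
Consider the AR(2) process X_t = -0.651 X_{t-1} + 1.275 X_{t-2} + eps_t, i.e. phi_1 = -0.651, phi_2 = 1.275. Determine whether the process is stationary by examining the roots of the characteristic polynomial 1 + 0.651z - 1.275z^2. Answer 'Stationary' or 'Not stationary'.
\text{Not stationary}

The AR(p) characteristic polynomial is P(z) = 1 + 0.651z - 1.275z^2.
Stationarity requires all roots to lie outside the unit circle, i.e. |z| > 1 for every root.
Set 1 + (0.651) z + (-1.275) z^2 = 0, i.e. a z^2 + b z + c = 0 with a = -1.275, b = 0.651, c = 1.
Discriminant D = b^2 - 4ac = (0.651)^2 - 4*(-1.275)*1 = 0.423801 - (-5.1) = 5.523801.
D >= 0, so the roots are real: z = (-b +/- sqrt(D)) / (2a) = (-0.651 +/- 2.350277) / (-2.55).
  z_1 = (-0.651 + 2.350277) / (-2.55) = -0.6664,   |z_1| = 0.6664.
  z_2 = (-0.651 - 2.350277) / (-2.55) = 1.177,   |z_2| = 1.177.
Moduli of all roots: 0.6664, 1.1770.
All moduli strictly greater than 1? No.
Verdict: Not stationary.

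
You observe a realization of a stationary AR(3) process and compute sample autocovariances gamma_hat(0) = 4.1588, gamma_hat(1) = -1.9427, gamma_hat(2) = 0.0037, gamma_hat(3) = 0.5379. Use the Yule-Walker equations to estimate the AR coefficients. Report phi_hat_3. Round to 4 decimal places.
\hat\phi_{3} = 0.0000

The Yule-Walker equations for an AR(p) process read, in matrix form,
  Gamma_p phi = r_p,   with   (Gamma_p)_{ij} = gamma(|i - j|),
                       (r_p)_i = gamma(i),   i,j = 1..p.
Substitute the sample gammas (Toeplitz matrix and right-hand side of size 3):
  Gamma_p = [[4.1588, -1.9427, 0.0037], [-1.9427, 4.1588, -1.9427], [0.0037, -1.9427, 4.1588]]
  r_p     = [-1.9427, 0.0037, 0.5379]
Written out (R1..R3):
  (R1) 4.1588 phi_1 - 1.9427 phi_2 + 0.0037 phi_3 = -1.9427
  (R2) -1.9427 phi_1 + 4.1588 phi_2 - 1.9427 phi_3 = 0.0037
  (R3) 0.0037 phi_1 - 1.9427 phi_2 + 4.1588 phi_3 = 0.5379
Gaussian elimination:
  R2 <- R2 - (-1.9427/4.1588) R1 = R2 - (-0.46713) R1:  3.251307 phi_2 - 1.940972 phi_3 = -0.903793
  R3 <- R3 - (0.0037/4.1588) R1 = R3 - (0.00089) R1:  -1.940972 phi_2 + 4.158797 phi_3 = 0.539628
  R3 <- R3 - (-1.940972/3.251307) R2 = R3 - (-0.596982) R2:  3.000072 phi_3 = 0.00008
Back-substitution:
  phi_hat_3 = 0.00008 / 3.000072 = 0.000027
  phi_hat_2 = (-0.903793 - (-1.940972)(0.000027)) / 3.251307 = -0.277963
  phi_hat_1 = (-1.9427 - (-1.9427)(-0.277963) - (0.0037)(0.000027)) / 4.1588 = -0.596975
So phi_hat = [-0.5970, -0.2780, 0.0000].
Therefore phi_hat_3 = 0.0000.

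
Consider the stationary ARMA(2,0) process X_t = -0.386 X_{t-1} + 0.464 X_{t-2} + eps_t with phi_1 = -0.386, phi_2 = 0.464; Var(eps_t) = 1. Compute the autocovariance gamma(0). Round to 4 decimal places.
\gamma(0) = 2.6473

Multiply the model equation by X_{t-k} and take expectations. With theta_0 = psi_0 = 1 and psi_j the MA(infinity) weights, this gives
  gamma(k) - sum_i phi_i gamma(k-i) = c_k,
  c_k = sigma^2 * sum_{j=k..q} theta_j psi_{j-k}   (c_k = 0 for k > q),
using gamma(-m) = gamma(m).
Pure AR (q = 0): c_0 = sigma^2 = 1, c_k = 0 for k >= 1.
Equations for k = 0, 1, 2 (AR order 2, c_2 = 0):
  (E0) gamma(0) = phi_1 gamma(1) + phi_2 gamma(2) + c_0
  (E1) gamma(1) = phi_1 gamma(0) + phi_2 gamma(1) + c_1
  (E2) gamma(2) = phi_1 gamma(1) + phi_2 gamma(0)
From (E1): gamma(1) = A gamma(0) + B with
  A = phi_1 / (1 - phi_2) = -0.386 / 0.536 = -0.720149,   B = c_1 / (1 - phi_2) = 0 / 0.536 = 0.
Insert (E2) into (E0): gamma(0) (1 - phi_2^2) = phi_1 (1 + phi_2) gamma(1) + c_0.
  phi_1 (1 + phi_2) = (-0.386)(1.464) = -0.565104,   1 - phi_2^2 = 0.784704.
Replace gamma(1) by A gamma(0) + B and collect gamma(0):
  gamma(0) [0.784704 - (-0.565104)(-0.720149)] = c_0 = 1
  gamma(0) * 0.377745 = 1
  gamma(0) = 1 / 0.377745 = 2.64729.
Therefore gamma(0) = 2.6473 (to 4 decimal places).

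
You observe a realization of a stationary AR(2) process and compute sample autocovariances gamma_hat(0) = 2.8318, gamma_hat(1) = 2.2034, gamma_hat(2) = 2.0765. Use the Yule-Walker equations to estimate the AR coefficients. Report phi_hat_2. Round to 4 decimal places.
\hat\phi_{2} = 0.3240

The Yule-Walker equations for an AR(p) process read, in matrix form,
  Gamma_p phi = r_p,   with   (Gamma_p)_{ij} = gamma(|i - j|),
                       (r_p)_i = gamma(i),   i,j = 1..p.
Substitute the sample gammas (Toeplitz matrix and right-hand side of size 2):
  Gamma_p = [[2.8318, 2.2034], [2.2034, 2.8318]]
  r_p     = [2.2034, 2.0765]
Written out:
  2.8318 phi_1 + 2.2034 phi_2 = 2.2034
  2.2034 phi_1 + 2.8318 phi_2 = 2.0765
Solve by Cramer's rule:
  det = gamma(0)^2 - gamma(1)^2 = (2.8318)^2 - (2.2034)^2 = 8.01909124 - 4.85497156 = 3.16411968
  phi_hat_1 = [gamma(1) gamma(0) - gamma(1) gamma(2)] / det = [(2.2034)(2.8318) - (2.2034)(2.0765)] / 3.16411968 = 1.66422802 / 3.16411968 = 0.526
  phi_hat_2 = [gamma(0) gamma(2) - gamma(1)^2] / det = [(2.8318)(2.0765) - (2.2034)^2] / 3.16411968 = 1.02526114 / 3.16411968 = 0.324
So phi_hat = [0.5260, 0.3240].
Therefore phi_hat_2 = 0.3240.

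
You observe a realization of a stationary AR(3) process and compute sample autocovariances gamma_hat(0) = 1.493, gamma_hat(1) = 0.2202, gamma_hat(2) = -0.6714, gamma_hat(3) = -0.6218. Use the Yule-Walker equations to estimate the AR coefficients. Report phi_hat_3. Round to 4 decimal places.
\hat\phi_{3} = -0.3290

The Yule-Walker equations for an AR(p) process read, in matrix form,
  Gamma_p phi = r_p,   with   (Gamma_p)_{ij} = gamma(|i - j|),
                       (r_p)_i = gamma(i),   i,j = 1..p.
Substitute the sample gammas (Toeplitz matrix and right-hand side of size 3):
  Gamma_p = [[1.493, 0.2202, -0.6714], [0.2202, 1.493, 0.2202], [-0.6714, 0.2202, 1.493]]
  r_p     = [0.2202, -0.6714, -0.6218]
Written out (R1..R3):
  (R1) 1.493 phi_1 + 0.2202 phi_2 - 0.6714 phi_3 = 0.2202
  (R2) 0.2202 phi_1 + 1.493 phi_2 + 0.2202 phi_3 = -0.6714
  (R3) -0.6714 phi_1 + 0.2202 phi_2 + 1.493 phi_3 = -0.6218
Gaussian elimination:
  R2 <- R2 - (0.2202/1.493) R1 = R2 - (0.147488) R1:  1.460523 phi_2 + 0.319224 phi_3 = -0.703877
  R3 <- R3 - (-0.6714/1.493) R1 = R3 - (-0.449699) R1:  0.319224 phi_2 + 1.191072 phi_3 = -0.522776
  R3 <- R3 - (0.319224/1.460523) R2 = R3 - (0.218568) R2:  1.1213 phi_3 = -0.368931
Back-substitution:
  phi_hat_3 = -0.368931 / 1.1213 = -0.329021
  phi_hat_2 = (-0.703877 - (0.319224)(-0.329021)) / 1.460523 = -0.410021
  phi_hat_1 = (0.2202 - (0.2202)(-0.410021) - (-0.6714)(-0.329021)) / 1.493 = 0.060001
So phi_hat = [0.0600, -0.4100, -0.3290].
Therefore phi_hat_3 = -0.3290.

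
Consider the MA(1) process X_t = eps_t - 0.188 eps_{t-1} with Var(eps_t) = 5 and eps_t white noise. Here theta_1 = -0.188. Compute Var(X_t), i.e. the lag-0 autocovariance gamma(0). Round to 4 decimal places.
\gamma(0) = 5.1767

For an MA(q) process X_t = eps_t + sum_i theta_i eps_{t-i} with
Var(eps_t) = sigma^2, the variance is
  gamma(0) = sigma^2 * (1 + sum_i theta_i^2).
  sum_i theta_i^2 = (-0.188)^2 = 0.035344.
  gamma(0) = 5 * (1 + 0.035344) = 5 * 1.035344 = 5.17672, which rounds to 5.1767.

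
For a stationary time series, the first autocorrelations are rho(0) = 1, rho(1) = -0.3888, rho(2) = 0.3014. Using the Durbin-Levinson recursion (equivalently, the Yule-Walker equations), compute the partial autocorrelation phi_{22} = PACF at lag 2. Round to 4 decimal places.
\phi_{22} = 0.1770

The PACF at lag k is phi_{kk}, the last component of the solution
to the Yule-Walker system G_k phi = r_k where
  (G_k)_{ij} = rho(|i - j|), (r_k)_i = rho(i), i,j = 1..k.
Equivalently, Durbin-Levinson gives phi_{kk} iteratively:
  phi_{11} = rho(1)
  phi_{kk} = [rho(k) - sum_{j=1..k-1} phi_{k-1,j} rho(k-j)]
            / [1 - sum_{j=1..k-1} phi_{k-1,j} rho(j)],
  phi_{k,j} = phi_{k-1,j} - phi_{kk} phi_{k-1,k-j},  j = 1..k-1.
Step k = 1:
  phi_11 = rho(1) = -0.3888.
Step k = 2:
  phi_22 = [rho(2) - phi_11 rho(1)] / [1 - phi_11 rho(1)] = [0.3014 - (-0.3888)(-0.3888)] / [1 - (-0.3888)(-0.3888)]
         = 0.15023456 / 0.84883456 = 0.177.
Therefore phi_{22} = 0.1770.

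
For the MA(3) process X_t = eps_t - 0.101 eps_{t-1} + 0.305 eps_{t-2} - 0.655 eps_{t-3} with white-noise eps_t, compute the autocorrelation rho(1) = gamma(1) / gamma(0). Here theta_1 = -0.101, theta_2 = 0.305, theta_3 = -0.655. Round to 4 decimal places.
\rho(1) = -0.2164

For an MA(q) process with theta_0 = 1, the autocovariance is
  gamma(k) = sigma^2 * sum_{i=0..q-k} theta_i * theta_{i+k},
and rho(k) = gamma(k) / gamma(0). Sigma^2 cancels.
  numerator   = (1)*(-0.101) + (-0.101)*(0.305) + (0.305)*(-0.655) = -0.33158.
  denominator = (1)^2 + (-0.101)^2 + (0.305)^2 + (-0.655)^2 = 1.532251.
  rho(1) = -0.33158 / 1.532251 = -0.2164.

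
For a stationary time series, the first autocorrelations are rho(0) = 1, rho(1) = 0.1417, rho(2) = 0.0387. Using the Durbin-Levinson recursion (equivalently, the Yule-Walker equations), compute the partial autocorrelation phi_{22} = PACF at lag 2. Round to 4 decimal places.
\phi_{22} = 0.0190

The PACF at lag k is phi_{kk}, the last component of the solution
to the Yule-Walker system G_k phi = r_k where
  (G_k)_{ij} = rho(|i - j|), (r_k)_i = rho(i), i,j = 1..k.
Equivalently, Durbin-Levinson gives phi_{kk} iteratively:
  phi_{11} = rho(1)
  phi_{kk} = [rho(k) - sum_{j=1..k-1} phi_{k-1,j} rho(k-j)]
            / [1 - sum_{j=1..k-1} phi_{k-1,j} rho(j)],
  phi_{k,j} = phi_{k-1,j} - phi_{kk} phi_{k-1,k-j},  j = 1..k-1.
Step k = 1:
  phi_11 = rho(1) = 0.1417.
Step k = 2:
  phi_22 = [rho(2) - phi_11 rho(1)] / [1 - phi_11 rho(1)] = [0.0387 - (0.1417)(0.1417)] / [1 - (0.1417)(0.1417)]
         = 0.01862111 / 0.97992111 = 0.019.
Therefore phi_{22} = 0.0190.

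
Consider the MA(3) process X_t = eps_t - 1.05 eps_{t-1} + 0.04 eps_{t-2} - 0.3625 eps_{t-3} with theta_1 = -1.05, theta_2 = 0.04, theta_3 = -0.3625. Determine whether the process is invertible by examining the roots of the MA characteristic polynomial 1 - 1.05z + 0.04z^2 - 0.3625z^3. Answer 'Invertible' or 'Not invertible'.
\text{Not invertible}

The MA(q) characteristic polynomial is P(z) = 1 - 1.05z + 0.04z^2 - 0.3625z^3.
Invertibility requires all roots to lie outside the unit circle, i.e. |z| > 1 for every root.
Degree 3: look for a simple real root z0 first, then factor out (1 - z/z0) and solve the remaining quadratic.
Testing z0 = 0.8: P(0.8) = 1 + (-1.05)(0.8) + (0.04)(0.8)^2 + (-0.3625)(0.8)^3
  = 1 + (-0.84) + (0.0256) + (-0.1856) = 0.  So z_0 = 0.8 is a root, |z_0| = 0.8.
Divide out the factor (1 - 1.25 z) = (1 - z/z0) (since 1/z0 = 1.25):
  P(z) = (1 - 1.25 z)(1 + (0.2) z + (0.29) z^2)
  [check: z-coef 0.2 - (1.25) = -1.05; z^2-coef 0.29 - (1.25)(0.2) = 0.04; z^3-coef -(1.25)(0.29) = -0.3625.]
Remaining roots from the quadratic factor 1 + (0.2) z + (0.29) z^2:
  Set 1 + (0.2) z + (0.29) z^2 = 0, i.e. a z^2 + b z + c = 0 with a = 0.29, b = 0.2, c = 1.
  Discriminant D = b^2 - 4ac = (0.2)^2 - 4*(0.29)*1 = 0.04 - (1.16) = -1.12.
  D < 0, so the roots are the complex-conjugate pair z = (-b +/- i sqrt(-D)) / (2a) = -0.3448 +/- 1.8247i.
  For a conjugate pair |z|^2 = z * conj(z) = (product of roots) = c/a = 1/(0.29) = 3.448276, so |z| = sqrt(3.448276) = 1.857 for both roots.
Moduli of all roots: 0.8000, 1.8570, 1.8570.
All moduli strictly greater than 1? No.
Verdict: Not invertible.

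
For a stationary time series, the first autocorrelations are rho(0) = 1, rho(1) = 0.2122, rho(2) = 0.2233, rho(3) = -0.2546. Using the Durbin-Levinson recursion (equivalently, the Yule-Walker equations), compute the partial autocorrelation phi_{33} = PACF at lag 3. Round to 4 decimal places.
\phi_{33} = -0.3610

The PACF at lag k is phi_{kk}, the last component of the solution
to the Yule-Walker system G_k phi = r_k where
  (G_k)_{ij} = rho(|i - j|), (r_k)_i = rho(i), i,j = 1..k.
Equivalently, Durbin-Levinson gives phi_{kk} iteratively:
  phi_{11} = rho(1)
  phi_{kk} = [rho(k) - sum_{j=1..k-1} phi_{k-1,j} rho(k-j)]
            / [1 - sum_{j=1..k-1} phi_{k-1,j} rho(j)],
  phi_{k,j} = phi_{k-1,j} - phi_{kk} phi_{k-1,k-j},  j = 1..k-1.
Step k = 1:
  phi_11 = rho(1) = 0.2122.
Step k = 2:
  phi_22 = [rho(2) - phi_11 rho(1)] / [1 - phi_11 rho(1)] = [0.2233 - (0.2122)(0.2122)] / [1 - (0.2122)(0.2122)]
         = 0.17827116 / 0.95497116 = 0.186677.
  Update: phi_21 = phi_11 - phi_22 phi_11 = 0.2122 - (0.186677)(0.2122) = 0.172587.
Step k = 3:
  phi_33 = [rho(3) - phi_21 rho(2) - phi_22 rho(1)] / [1 - phi_21 rho(1) - phi_22 rho(2)]
    numerator   = -0.2546 - (0.172587)(0.2233) - (0.186677)(0.2122) = -0.33275157
    denominator = 1 - (0.172587)(0.2122) - (0.186677)(0.2233) = 0.92169203
  phi_33 = -0.33275157 / 0.92169203 = -0.361.
Therefore phi_{33} = -0.3610.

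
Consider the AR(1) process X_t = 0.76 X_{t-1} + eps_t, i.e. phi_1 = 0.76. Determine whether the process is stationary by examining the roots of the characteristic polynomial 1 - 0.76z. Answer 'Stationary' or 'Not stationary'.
\text{Stationary}

The AR(p) characteristic polynomial is P(z) = 1 - 0.76z.
Stationarity requires all roots to lie outside the unit circle, i.e. |z| > 1 for every root.
This is linear in z: 1 + (-0.76) z = 0  =>  z = -1/(-0.76) = 1.315789,  |z| = 1.315789.
Moduli of all roots: 1.3158.
All moduli strictly greater than 1? Yes.
Verdict: Stationary.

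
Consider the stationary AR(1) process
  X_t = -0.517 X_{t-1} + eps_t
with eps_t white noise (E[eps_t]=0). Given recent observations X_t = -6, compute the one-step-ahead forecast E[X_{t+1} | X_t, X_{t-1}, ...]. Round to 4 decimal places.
E[X_{t+1} \mid \mathcal F_t] = 3.1020

For an AR(p) model X_t = c + sum_i phi_i X_{t-i} + eps_t, the
one-step-ahead conditional mean is
  E[X_{t+1} | X_t, ...] = c + sum_i phi_i X_{t+1-i}.
Substitute known values:
  E[X_{t+1} | ...] = (-0.517) * (-6)
                   = 3.1020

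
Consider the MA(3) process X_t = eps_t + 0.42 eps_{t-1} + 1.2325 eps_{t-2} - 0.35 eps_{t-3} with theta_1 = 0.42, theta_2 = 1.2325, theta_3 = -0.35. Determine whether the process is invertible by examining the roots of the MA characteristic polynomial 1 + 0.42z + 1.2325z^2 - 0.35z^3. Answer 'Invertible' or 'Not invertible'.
\text{Not invertible}

The MA(q) characteristic polynomial is P(z) = 1 + 0.42z + 1.2325z^2 - 0.35z^3.
Invertibility requires all roots to lie outside the unit circle, i.e. |z| > 1 for every root.
Degree 3: look for a simple real root z0 first, then factor out (1 - z/z0) and solve the remaining quadratic.
Testing z0 = 4: P(4) = 1 + (0.42)(4) + (1.2325)(4)^2 + (-0.35)(4)^3
  = 1 + (1.68) + (19.72) + (-22.4) = 0.  So z_0 = 4 is a root, |z_0| = 4.
Divide out the factor (1 - 0.25 z) = (1 - z/z0) (since 1/z0 = 0.25):
  P(z) = (1 - 0.25 z)(1 + (0.67) z + (1.4) z^2)
  [check: z-coef 0.67 - (0.25) = 0.42; z^2-coef 1.4 - (0.25)(0.67) = 1.2325; z^3-coef -(0.25)(1.4) = -0.35.]
Remaining roots from the quadratic factor 1 + (0.67) z + (1.4) z^2:
  Set 1 + (0.67) z + (1.4) z^2 = 0, i.e. a z^2 + b z + c = 0 with a = 1.4, b = 0.67, c = 1.
  Discriminant D = b^2 - 4ac = (0.67)^2 - 4*(1.4)*1 = 0.4489 - (5.6) = -5.1511.
  D < 0, so the roots are the complex-conjugate pair z = (-b +/- i sqrt(-D)) / (2a) = -0.2393 +/- 0.8106i.
  For a conjugate pair |z|^2 = z * conj(z) = (product of roots) = c/a = 1/(1.4) = 0.714286, so |z| = sqrt(0.714286) = 0.8452 for both roots.
Moduli of all roots: 4.0000, 0.8452, 0.8452.
All moduli strictly greater than 1? No.
Verdict: Not invertible.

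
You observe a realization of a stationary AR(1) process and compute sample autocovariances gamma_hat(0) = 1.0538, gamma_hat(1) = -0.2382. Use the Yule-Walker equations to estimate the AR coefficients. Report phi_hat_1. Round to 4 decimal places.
\hat\phi_{1} = -0.2260

The Yule-Walker equations for an AR(p) process read, in matrix form,
  Gamma_p phi = r_p,   with   (Gamma_p)_{ij} = gamma(|i - j|),
                       (r_p)_i = gamma(i),   i,j = 1..p.
Substitute the sample gammas (Toeplitz matrix and right-hand side of size 1):
  Gamma_p = [[1.0538]]
  r_p     = [-0.2382]
With p = 1 this is the single equation gamma(0) phi_1 = gamma(1):
  phi_hat_1 = gamma(1) / gamma(0) = -0.2382 / 1.0538 = -0.2260.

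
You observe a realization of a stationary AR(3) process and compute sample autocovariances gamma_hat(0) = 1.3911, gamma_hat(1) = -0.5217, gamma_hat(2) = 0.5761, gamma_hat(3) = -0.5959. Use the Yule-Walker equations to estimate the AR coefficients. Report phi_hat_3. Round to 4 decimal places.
\hat\phi_{3} = -0.2630

The Yule-Walker equations for an AR(p) process read, in matrix form,
  Gamma_p phi = r_p,   with   (Gamma_p)_{ij} = gamma(|i - j|),
                       (r_p)_i = gamma(i),   i,j = 1..p.
Substitute the sample gammas (Toeplitz matrix and right-hand side of size 3):
  Gamma_p = [[1.3911, -0.5217, 0.5761], [-0.5217, 1.3911, -0.5217], [0.5761, -0.5217, 1.3911]]
  r_p     = [-0.5217, 0.5761, -0.5959]
Written out (R1..R3):
  (R1) 1.3911 phi_1 - 0.5217 phi_2 + 0.5761 phi_3 = -0.5217
  (R2) -0.5217 phi_1 + 1.3911 phi_2 - 0.5217 phi_3 = 0.5761
  (R3) 0.5761 phi_1 - 0.5217 phi_2 + 1.3911 phi_3 = -0.5959
Gaussian elimination:
  R2 <- R2 - (-0.5217/1.3911) R1 = R2 - (-0.375027) R1:  1.195448 phi_2 - 0.305647 phi_3 = 0.380448
  R3 <- R3 - (0.5761/1.3911) R1 = R3 - (0.414133) R1:  -0.305647 phi_2 + 1.152518 phi_3 = -0.379847
  R3 <- R3 - (-0.305647/1.195448) R2 = R3 - (-0.255676) R2:  1.074372 phi_3 = -0.282576
Back-substitution:
  phi_hat_3 = -0.282576 / 1.074372 = -0.263015
  phi_hat_2 = (0.380448 - (-0.305647)(-0.263015)) / 1.195448 = 0.251001
  phi_hat_1 = (-0.5217 - (-0.5217)(0.251001) - (0.5761)(-0.263015)) / 1.3911 = -0.171972
So phi_hat = [-0.1720, 0.2510, -0.2630].
Therefore phi_hat_3 = -0.2630.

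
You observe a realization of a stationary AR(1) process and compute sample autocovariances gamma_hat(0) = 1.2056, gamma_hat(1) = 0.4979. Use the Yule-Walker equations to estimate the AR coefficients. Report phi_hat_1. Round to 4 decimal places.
\hat\phi_{1} = 0.4130

The Yule-Walker equations for an AR(p) process read, in matrix form,
  Gamma_p phi = r_p,   with   (Gamma_p)_{ij} = gamma(|i - j|),
                       (r_p)_i = gamma(i),   i,j = 1..p.
Substitute the sample gammas (Toeplitz matrix and right-hand side of size 1):
  Gamma_p = [[1.2056]]
  r_p     = [0.4979]
With p = 1 this is the single equation gamma(0) phi_1 = gamma(1):
  phi_hat_1 = gamma(1) / gamma(0) = 0.4979 / 1.2056 = 0.4130.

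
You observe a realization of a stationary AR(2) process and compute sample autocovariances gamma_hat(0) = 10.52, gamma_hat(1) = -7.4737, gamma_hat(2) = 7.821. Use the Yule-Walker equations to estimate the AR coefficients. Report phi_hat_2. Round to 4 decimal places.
\hat\phi_{2} = 0.4820

The Yule-Walker equations for an AR(p) process read, in matrix form,
  Gamma_p phi = r_p,   with   (Gamma_p)_{ij} = gamma(|i - j|),
                       (r_p)_i = gamma(i),   i,j = 1..p.
Substitute the sample gammas (Toeplitz matrix and right-hand side of size 2):
  Gamma_p = [[10.52, -7.4737], [-7.4737, 10.52]]
  r_p     = [-7.4737, 7.821]
Written out:
  10.52 phi_1 - 7.4737 phi_2 = -7.4737
  -7.4737 phi_1 + 10.52 phi_2 = 7.821
Solve by Cramer's rule:
  det = gamma(0)^2 - gamma(1)^2 = (10.52)^2 - (-7.4737)^2 = 110.6704 - 55.85619169 = 54.81420831
  phi_hat_1 = [gamma(1) gamma(0) - gamma(1) gamma(2)] / det = [(-7.4737)(10.52) - (-7.4737)(7.821)] / 54.81420831 = -20.1715163 / 54.81420831 = -0.368
  phi_hat_2 = [gamma(0) gamma(2) - gamma(1)^2] / det = [(10.52)(7.821) - (-7.4737)^2] / 54.81420831 = 26.42072831 / 54.81420831 = 0.482
So phi_hat = [-0.3680, 0.4820].
Therefore phi_hat_2 = 0.4820.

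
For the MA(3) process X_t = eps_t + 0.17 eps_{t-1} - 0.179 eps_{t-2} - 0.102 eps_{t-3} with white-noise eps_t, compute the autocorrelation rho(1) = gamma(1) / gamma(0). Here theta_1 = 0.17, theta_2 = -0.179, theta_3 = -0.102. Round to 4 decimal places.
\rho(1) = 0.1473

For an MA(q) process with theta_0 = 1, the autocovariance is
  gamma(k) = sigma^2 * sum_{i=0..q-k} theta_i * theta_{i+k},
and rho(k) = gamma(k) / gamma(0). Sigma^2 cancels.
  numerator   = (1)*(0.17) + (0.17)*(-0.179) + (-0.179)*(-0.102) = 0.157828.
  denominator = (1)^2 + (0.17)^2 + (-0.179)^2 + (-0.102)^2 = 1.071345.
  rho(1) = 0.157828 / 1.071345 = 0.1473.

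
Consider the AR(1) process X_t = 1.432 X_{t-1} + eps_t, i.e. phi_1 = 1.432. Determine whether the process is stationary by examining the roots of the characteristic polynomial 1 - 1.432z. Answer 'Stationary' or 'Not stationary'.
\text{Not stationary}

The AR(p) characteristic polynomial is P(z) = 1 - 1.432z.
Stationarity requires all roots to lie outside the unit circle, i.e. |z| > 1 for every root.
This is linear in z: 1 + (-1.432) z = 0  =>  z = -1/(-1.432) = 0.698324,  |z| = 0.698324.
Moduli of all roots: 0.6983.
All moduli strictly greater than 1? No.
Verdict: Not stationary.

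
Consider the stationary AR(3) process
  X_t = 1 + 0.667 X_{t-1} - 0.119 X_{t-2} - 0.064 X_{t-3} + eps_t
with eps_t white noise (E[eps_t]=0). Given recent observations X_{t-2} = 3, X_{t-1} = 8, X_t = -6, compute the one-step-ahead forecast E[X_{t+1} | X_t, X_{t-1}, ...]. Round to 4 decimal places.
E[X_{t+1} \mid \mathcal F_t] = -4.1460

For an AR(p) model X_t = c + sum_i phi_i X_{t-i} + eps_t, the
one-step-ahead conditional mean is
  E[X_{t+1} | X_t, ...] = c + sum_i phi_i X_{t+1-i}.
Substitute known values:
  E[X_{t+1} | ...] = 1 + (0.667) * (-6) + (-0.119) * (8) + (-0.064) * (3)
                   = -4.1460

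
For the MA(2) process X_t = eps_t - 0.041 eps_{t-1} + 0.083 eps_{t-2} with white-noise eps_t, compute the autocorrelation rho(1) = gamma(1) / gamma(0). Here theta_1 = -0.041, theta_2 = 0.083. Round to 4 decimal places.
\rho(1) = -0.0440

For an MA(q) process with theta_0 = 1, the autocovariance is
  gamma(k) = sigma^2 * sum_{i=0..q-k} theta_i * theta_{i+k},
and rho(k) = gamma(k) / gamma(0). Sigma^2 cancels.
  numerator   = (1)*(-0.041) + (-0.041)*(0.083) = -0.044403.
  denominator = (1)^2 + (-0.041)^2 + (0.083)^2 = 1.00857.
  rho(1) = -0.044403 / 1.00857 = -0.0440.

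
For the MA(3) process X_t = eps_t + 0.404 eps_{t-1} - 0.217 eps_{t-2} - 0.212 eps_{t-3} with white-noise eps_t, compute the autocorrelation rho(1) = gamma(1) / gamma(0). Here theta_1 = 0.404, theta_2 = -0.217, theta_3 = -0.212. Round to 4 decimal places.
\rho(1) = 0.2887

For an MA(q) process with theta_0 = 1, the autocovariance is
  gamma(k) = sigma^2 * sum_{i=0..q-k} theta_i * theta_{i+k},
and rho(k) = gamma(k) / gamma(0). Sigma^2 cancels.
  numerator   = (1)*(0.404) + (0.404)*(-0.217) + (-0.217)*(-0.212) = 0.362336.
  denominator = (1)^2 + (0.404)^2 + (-0.217)^2 + (-0.212)^2 = 1.255249.
  rho(1) = 0.362336 / 1.255249 = 0.2887.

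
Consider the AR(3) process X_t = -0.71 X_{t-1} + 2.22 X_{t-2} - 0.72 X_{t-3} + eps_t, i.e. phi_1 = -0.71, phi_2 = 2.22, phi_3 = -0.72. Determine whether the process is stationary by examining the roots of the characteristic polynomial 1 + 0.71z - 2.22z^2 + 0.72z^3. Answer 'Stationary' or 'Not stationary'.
\text{Not stationary}

The AR(p) characteristic polynomial is P(z) = 1 + 0.71z - 2.22z^2 + 0.72z^3.
Stationarity requires all roots to lie outside the unit circle, i.e. |z| > 1 for every root.
Degree 3: look for a simple real root z0 first, then factor out (1 - z/z0) and solve the remaining quadratic.
Testing z0 = -0.5: P(-0.5) = 1 + (0.71)(-0.5) + (-2.22)(-0.5)^2 + (0.72)(-0.5)^3
  = 1 + (-0.355) + (-0.555) + (-0.09) = 0.  So z_0 = -0.5 is a root, |z_0| = 0.5.
Divide out the factor (1 + 2 z) = (1 - z/z0) (since 1/z0 = -2):
  P(z) = (1 + 2 z)(1 + (-1.29) z + (0.36) z^2)
  [check: z-coef -1.29 - (-2) = 0.71; z^2-coef 0.36 - (-2)(-1.29) = -2.22; z^3-coef -(-2)(0.36) = 0.72.]
Remaining roots from the quadratic factor 1 + (-1.29) z + (0.36) z^2:
  Set 1 + (-1.29) z + (0.36) z^2 = 0, i.e. a z^2 + b z + c = 0 with a = 0.36, b = -1.29, c = 1.
  Discriminant D = b^2 - 4ac = (-1.29)^2 - 4*(0.36)*1 = 1.6641 - (1.44) = 0.2241.
  D >= 0, so the roots are real: z = (-b +/- sqrt(D)) / (2a) = (1.29 +/- 0.473392) / (0.72).
    z_1 = (1.29 + 0.473392) / (0.72) = 2.4492,   |z_1| = 2.4492.
    z_2 = (1.29 - 0.473392) / (0.72) = 1.1342,   |z_2| = 1.1342.
Moduli of all roots: 0.5000, 2.4492, 1.1342.
All moduli strictly greater than 1? No.
Verdict: Not stationary.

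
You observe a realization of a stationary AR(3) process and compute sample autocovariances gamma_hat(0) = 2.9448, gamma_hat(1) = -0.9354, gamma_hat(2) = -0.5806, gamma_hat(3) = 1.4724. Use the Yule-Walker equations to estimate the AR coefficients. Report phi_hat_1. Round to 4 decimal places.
\hat\phi_{1} = -0.2940

The Yule-Walker equations for an AR(p) process read, in matrix form,
  Gamma_p phi = r_p,   with   (Gamma_p)_{ij} = gamma(|i - j|),
                       (r_p)_i = gamma(i),   i,j = 1..p.
Substitute the sample gammas (Toeplitz matrix and right-hand side of size 3):
  Gamma_p = [[2.9448, -0.9354, -0.5806], [-0.9354, 2.9448, -0.9354], [-0.5806, -0.9354, 2.9448]]
  r_p     = [-0.9354, -0.5806, 1.4724]
Written out (R1..R3):
  (R1) 2.9448 phi_1 - 0.9354 phi_2 - 0.5806 phi_3 = -0.9354
  (R2) -0.9354 phi_1 + 2.9448 phi_2 - 0.9354 phi_3 = -0.5806
  (R3) -0.5806 phi_1 - 0.9354 phi_2 + 2.9448 phi_3 = 1.4724
Gaussian elimination:
  R2 <- R2 - (-0.9354/2.9448) R1 = R2 - (-0.317645) R1:  2.647675 phi_2 - 1.119824 phi_3 = -0.877725
  R3 <- R3 - (-0.5806/2.9448) R1 = R3 - (-0.197161) R1:  -1.119824 phi_2 + 2.830328 phi_3 = 1.287976
  R3 <- R3 - (-1.119824/2.647675) R2 = R3 - (-0.422946) R2:  2.356703 phi_3 = 0.916745
Back-substitution:
  phi_hat_3 = 0.916745 / 2.356703 = 0.388995
  phi_hat_2 = (-0.877725 - (-1.119824)(0.388995)) / 2.647675 = -0.166984
  phi_hat_1 = (-0.9354 - (-0.9354)(-0.166984) - (-0.5806)(0.388995)) / 2.9448 = -0.293992
So phi_hat = [-0.2940, -0.1670, 0.3890].
Therefore phi_hat_1 = -0.2940.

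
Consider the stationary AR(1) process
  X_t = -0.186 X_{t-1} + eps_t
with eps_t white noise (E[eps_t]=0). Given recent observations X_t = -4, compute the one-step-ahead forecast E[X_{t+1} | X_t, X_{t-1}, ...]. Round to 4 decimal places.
E[X_{t+1} \mid \mathcal F_t] = 0.7440

For an AR(p) model X_t = c + sum_i phi_i X_{t-i} + eps_t, the
one-step-ahead conditional mean is
  E[X_{t+1} | X_t, ...] = c + sum_i phi_i X_{t+1-i}.
Substitute known values:
  E[X_{t+1} | ...] = (-0.186) * (-4)
                   = 0.7440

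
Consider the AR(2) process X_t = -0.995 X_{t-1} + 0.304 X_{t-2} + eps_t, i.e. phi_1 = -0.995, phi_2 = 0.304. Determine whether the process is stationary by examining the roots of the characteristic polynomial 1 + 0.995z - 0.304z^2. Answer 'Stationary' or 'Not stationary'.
\text{Not stationary}

The AR(p) characteristic polynomial is P(z) = 1 + 0.995z - 0.304z^2.
Stationarity requires all roots to lie outside the unit circle, i.e. |z| > 1 for every root.
Set 1 + (0.995) z + (-0.304) z^2 = 0, i.e. a z^2 + b z + c = 0 with a = -0.304, b = 0.995, c = 1.
Discriminant D = b^2 - 4ac = (0.995)^2 - 4*(-0.304)*1 = 0.990025 - (-1.216) = 2.206025.
D >= 0, so the roots are real: z = (-b +/- sqrt(D)) / (2a) = (-0.995 +/- 1.485269) / (-0.608).
  z_1 = (-0.995 + 1.485269) / (-0.608) = -0.8064,   |z_1| = 0.8064.
  z_2 = (-0.995 - 1.485269) / (-0.608) = 4.0794,   |z_2| = 4.0794.
Moduli of all roots: 0.8064, 4.0794.
All moduli strictly greater than 1? No.
Verdict: Not stationary.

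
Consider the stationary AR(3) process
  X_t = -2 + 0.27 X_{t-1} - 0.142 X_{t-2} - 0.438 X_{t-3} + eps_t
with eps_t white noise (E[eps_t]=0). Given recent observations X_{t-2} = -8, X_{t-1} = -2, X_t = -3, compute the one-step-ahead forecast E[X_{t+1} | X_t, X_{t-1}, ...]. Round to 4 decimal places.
E[X_{t+1} \mid \mathcal F_t] = 0.9780

For an AR(p) model X_t = c + sum_i phi_i X_{t-i} + eps_t, the
one-step-ahead conditional mean is
  E[X_{t+1} | X_t, ...] = c + sum_i phi_i X_{t+1-i}.
Substitute known values:
  E[X_{t+1} | ...] = -2 + (0.27) * (-3) + (-0.142) * (-2) + (-0.438) * (-8)
                   = 0.9780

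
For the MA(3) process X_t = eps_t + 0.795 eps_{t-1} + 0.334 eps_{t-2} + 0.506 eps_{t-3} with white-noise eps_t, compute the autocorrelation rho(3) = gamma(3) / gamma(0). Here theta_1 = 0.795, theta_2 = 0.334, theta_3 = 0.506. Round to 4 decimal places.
\rho(3) = 0.2530

For an MA(q) process with theta_0 = 1, the autocovariance is
  gamma(k) = sigma^2 * sum_{i=0..q-k} theta_i * theta_{i+k},
and rho(k) = gamma(k) / gamma(0). Sigma^2 cancels.
  numerator   = (1)*(0.506) = 0.506.
  denominator = (1)^2 + (0.795)^2 + (0.334)^2 + (0.506)^2 = 1.999617.
  rho(3) = 0.506 / 1.999617 = 0.2530.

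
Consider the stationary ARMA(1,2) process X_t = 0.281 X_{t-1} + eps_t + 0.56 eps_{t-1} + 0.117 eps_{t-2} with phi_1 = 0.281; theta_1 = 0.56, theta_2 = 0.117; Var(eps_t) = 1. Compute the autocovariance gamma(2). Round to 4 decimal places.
\gamma(2) = 0.4475

Multiply the model equation by X_{t-k} and take expectations. With theta_0 = psi_0 = 1 and psi_j the MA(infinity) weights, this gives
  gamma(k) - sum_i phi_i gamma(k-i) = c_k,
  c_k = sigma^2 * sum_{j=k..q} theta_j psi_{j-k}   (c_k = 0 for k > q),
using gamma(-m) = gamma(m).
psi-weights needed (psi_j = theta_j + sum_i phi_i psi_{j-i}):
  psi_1 = theta_1 + phi_1 = 0.56 + (0.281) = 0.841
  psi_2 = theta_2 + phi_1 psi_1 = 0.117 + (0.281)(0.841) = 0.353321
Right-hand sides:
  c_0 = sigma^2 (1 + theta_1 psi_1 + theta_2 psi_2) = 1 * (1 + (0.56)(0.841) + (0.117)(0.353321)) = 1 * 1.512299 = 1.512299
  c_1 = sigma^2 (theta_1 + theta_2 psi_1) = 1 * (0.56 + (0.117)(0.841)) = 0.658397
  c_2 = sigma^2 theta_2 = 1 * (0.117) = 0.117
Equations for k = 0 and k = 1 (AR order 1):
  gamma(0) = phi_1 gamma(1) + c_0
  gamma(1) = phi_1 gamma(0) + c_1
Substituting the second into the first: gamma(0) (1 - phi_1^2) = c_0 + phi_1 c_1, so
  gamma(0) = (c_0 + phi_1 c_1) / (1 - phi_1^2) = (1.512299 + (0.281)(0.658397)) / (1 - (0.281)^2) = 1.697308 / 0.921039 = 1.842819.
  gamma(1) = phi_1 gamma(0) + c_1 = (0.281)(1.842819) + (0.658397) = 1.176229.
For k = 2: gamma(2) = phi_1 gamma(1) + c_2
  = (0.281)(1.176229) + (0.117) = 0.44752.
Therefore gamma(2) = 0.4475 (to 4 decimal places).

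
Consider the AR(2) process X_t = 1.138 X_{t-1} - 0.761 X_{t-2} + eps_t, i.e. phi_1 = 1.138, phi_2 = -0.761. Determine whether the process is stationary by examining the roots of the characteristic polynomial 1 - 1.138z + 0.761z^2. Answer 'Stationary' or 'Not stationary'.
\text{Stationary}

The AR(p) characteristic polynomial is P(z) = 1 - 1.138z + 0.761z^2.
Stationarity requires all roots to lie outside the unit circle, i.e. |z| > 1 for every root.
Set 1 + (-1.138) z + (0.761) z^2 = 0, i.e. a z^2 + b z + c = 0 with a = 0.761, b = -1.138, c = 1.
Discriminant D = b^2 - 4ac = (-1.138)^2 - 4*(0.761)*1 = 1.295044 - (3.044) = -1.748956.
D < 0, so the roots are the complex-conjugate pair z = (-b +/- i sqrt(-D)) / (2a) = 0.7477 +/- 0.8689i.
For a conjugate pair |z|^2 = z * conj(z) = (product of roots) = c/a = 1/(0.761) = 1.31406, so |z| = sqrt(1.31406) = 1.1463 for both roots.
Moduli of all roots: 1.1463, 1.1463.
All moduli strictly greater than 1? Yes.
Verdict: Stationary.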